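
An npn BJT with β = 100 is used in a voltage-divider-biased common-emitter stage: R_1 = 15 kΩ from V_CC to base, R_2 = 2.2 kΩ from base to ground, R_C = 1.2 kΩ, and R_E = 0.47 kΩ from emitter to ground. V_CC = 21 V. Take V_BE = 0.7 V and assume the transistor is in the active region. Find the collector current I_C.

I_C ≈ 4 mA

Thevenize the base divider: V_Th = V_CC·R_2/(R_1+R_2) = 21×2.2/17.2 = 2.69 V, R_Th = R_1‖R_2 = 1.92 kΩ.
Base-emitter loop: V_Th = I_B·R_Th + V_BE + (β+1)I_B·R_E, so I_B = (2.69 − 0.7) / (1.92 + 101×0.47) = 0.0402 mA.
I_C = β·I_B = 100×0.0402 = 4.02 mA, and I_E = (β+1)I_B = 4.06 mA.
V_CE = V_CC − I_C·R_C − I_E·R_E = 21 − 4.02×1.2 − 4.06×0.47 = 14.3 V.
V_CE = 14.3 V > 0.2 V confirms active-region operation.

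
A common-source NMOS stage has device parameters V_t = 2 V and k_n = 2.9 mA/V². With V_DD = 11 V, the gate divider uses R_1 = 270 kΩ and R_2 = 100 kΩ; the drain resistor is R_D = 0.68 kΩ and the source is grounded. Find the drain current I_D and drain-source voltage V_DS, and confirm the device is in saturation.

I_D ≈ 1.4 mA, V_DS ≈ 10 V

V_G = V_DD·R_2/(R_1+R_2) = 11×100/370 = 2.97 V. With the source grounded, V_GS = V_G = 2.97 V.
Assume saturation: I_D = (k_n/2)(V_GS − V_t)² = (2.9/2)×(2.97 − 2)² = 1.45×0.973² = 1.37 mA.
V_DS = V_DD − I_D·R_D = 11 − 1.37×0.68 = 10.1 V.
Saturation requires V_DS ≥ V_GS − V_t = 0.973 V; 10.1 ≥ 0.973 ✓.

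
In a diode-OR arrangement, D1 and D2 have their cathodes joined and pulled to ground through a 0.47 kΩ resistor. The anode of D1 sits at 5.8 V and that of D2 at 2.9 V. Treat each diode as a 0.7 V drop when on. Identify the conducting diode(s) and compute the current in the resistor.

Only D1 conducts; I_R ≈ 11 mA

Assume both conduct. Then node N would need to be at both 5.8−0.7 = 5.1 V and 2.9−0.7 = 2.2 V, which is impossible.
Assume only D1 conducts: V_N = 5.8 − 0.7 = 5.1 V, so I_R = 5.1/0.47 = 10.9 mA.
Check D2: its anode-to-cathode voltage is 2.9 − 5.1 = -2.2 V < 0.7 V, so it is off. The assumption is consistent.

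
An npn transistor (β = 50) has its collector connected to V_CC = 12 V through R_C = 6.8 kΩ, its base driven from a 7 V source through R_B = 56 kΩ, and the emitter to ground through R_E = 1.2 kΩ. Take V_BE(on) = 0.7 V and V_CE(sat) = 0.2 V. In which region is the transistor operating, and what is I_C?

saturation; I_C ≈ 1.5 mA

Assume active: I_B = (7 − 0.7)/(56 + 51×1.2) = 0.0538 mA, I_C = β·I_B = 2.69 mA.
Then V_CE = 12 − 2.69×6.8 − 2.74×1.2 = -9.57 V < 0.2 V — the active assumption fails.
Re-solve with V_CE = 0.2 V. KCL at the emitter: V_E/R_E = (V_BB−0.7−V_E)/R_B + (V_CC−0.2−V_E)/R_C, giving V_E = 1.85 V.
I_C = (V_CC − 0.2 − V_E)/R_C = (11.8 − 1.85)/6.8 = 1.46 mA.
Check: I_B = (6.3 − 1.85)/56 = 0.0794 mA, and β·I_B = 3.97 mA > I_C, confirming saturation.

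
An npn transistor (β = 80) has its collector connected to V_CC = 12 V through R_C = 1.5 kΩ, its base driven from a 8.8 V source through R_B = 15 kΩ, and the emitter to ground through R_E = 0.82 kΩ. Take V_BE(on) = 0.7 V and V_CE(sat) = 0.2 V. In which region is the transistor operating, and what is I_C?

saturation; I_C ≈ 5 mA

Assume active: I_B = (8.8 − 0.7)/(15 + 81×0.82) = 0.0995 mA, I_C = β·I_B = 7.96 mA.
Then V_CE = 12 − 7.96×1.5 − 8.06×0.82 = -6.55 V < 0.2 V — the active assumption fails.
Re-solve with V_CE = 0.2 V. KCL at the emitter: V_E/R_E = (V_BB−0.7−V_E)/R_B + (V_CC−0.2−V_E)/R_C, giving V_E = 4.3 V.
I_C = (V_CC − 0.2 − V_E)/R_C = (11.8 − 4.3)/1.5 = 5 mA.
Check: I_B = (8.1 − 4.3)/15 = 0.253 mA, and β·I_B = 20.2 mA > I_C, confirming saturation.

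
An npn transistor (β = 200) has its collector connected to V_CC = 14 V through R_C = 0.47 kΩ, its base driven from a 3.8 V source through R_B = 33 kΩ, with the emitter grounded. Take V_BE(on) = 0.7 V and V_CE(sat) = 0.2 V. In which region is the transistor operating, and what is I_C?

Assume active. Base-emitter loop: I_B = (V_BB − V_BE)/R_B = (3.8 − 0.7)/33 = 0.0939 mA.
I_C = β·I_B = 200×0.0939 = 18.8 mA.
V_CE = V_CC − I_C·R_C = 14 − 18.8×0.47 = 5.17 V > V_CE(sat), so the active-region assumption holds.

active; I_C ≈ 19 mA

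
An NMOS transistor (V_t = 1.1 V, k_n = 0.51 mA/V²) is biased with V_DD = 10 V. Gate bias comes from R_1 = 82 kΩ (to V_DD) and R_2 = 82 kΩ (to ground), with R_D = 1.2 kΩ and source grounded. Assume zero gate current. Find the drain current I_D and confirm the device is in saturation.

I_D ≈ 3.9 mA

V_G = V_DD·R_2/(R_1+R_2) = 10×82/164 = 5 V. With the source grounded, V_GS = V_G = 5 V.
Assume saturation: I_D = (k_n/2)(V_GS − V_t)² = (0.51/2)×(5 − 1.1)² = 0.255×3.9² = 3.88 mA.
V_DS = V_DD − I_D·R_D = 10 − 3.88×1.2 = 5.35 V.
Saturation requires V_DS ≥ V_GS − V_t = 3.9 V; 5.35 ≥ 3.9 ✓.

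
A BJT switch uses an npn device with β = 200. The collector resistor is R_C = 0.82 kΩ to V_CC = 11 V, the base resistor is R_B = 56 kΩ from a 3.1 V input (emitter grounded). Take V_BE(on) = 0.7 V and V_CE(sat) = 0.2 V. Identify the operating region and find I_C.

active; I_C ≈ 8.6 mA

Assume active. Base-emitter loop: I_B = (V_BB − V_BE)/R_B = (3.1 − 0.7)/56 = 0.0429 mA.
I_C = β·I_B = 200×0.0429 = 8.57 mA.
V_CE = V_CC − I_C·R_C = 11 − 8.57×0.82 = 3.97 V > V_CE(sat), so the active-region assumption holds.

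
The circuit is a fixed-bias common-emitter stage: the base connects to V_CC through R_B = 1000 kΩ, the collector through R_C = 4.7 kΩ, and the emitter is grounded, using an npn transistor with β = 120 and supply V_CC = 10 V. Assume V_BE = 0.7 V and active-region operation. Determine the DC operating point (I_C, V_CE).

Base loop: V_CC = I_B·R_B + V_BE, so I_B = (10 − 0.7)/1000 kΩ = 0.0093 mA.
In the active region I_C = β·I_B = 120 × 0.0093 = 1.12 mA.
Collector loop: V_CE = V_CC − I_C·R_C = 10 − 1.12×4.7 = 4.75 V.
Since V_CE = 4.75 V > V_CE(sat) ≈ 0.2 V, the transistor is in the active region as assumed.

I_C ≈ 1.1 mA, V_CE ≈ 4.8 V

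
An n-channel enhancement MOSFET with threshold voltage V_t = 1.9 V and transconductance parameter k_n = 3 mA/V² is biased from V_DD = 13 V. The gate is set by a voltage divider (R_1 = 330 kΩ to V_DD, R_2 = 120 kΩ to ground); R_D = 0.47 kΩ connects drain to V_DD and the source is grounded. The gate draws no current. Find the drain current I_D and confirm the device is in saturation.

I_D ≈ 3.7 mA

V_G = V_DD·R_2/(R_1+R_2) = 13×120/450 = 3.47 V. With the source grounded, V_GS = V_G = 3.47 V.
Assume saturation: I_D = (k_n/2)(V_GS − V_t)² = (3/2)×(3.47 − 1.9)² = 1.5×1.57² = 3.68 mA.
V_DS = V_DD − I_D·R_D = 13 − 3.68×0.47 = 11.3 V.
Saturation requires V_DS ≥ V_GS − V_t = 1.57 V; 11.3 ≥ 1.57 ✓.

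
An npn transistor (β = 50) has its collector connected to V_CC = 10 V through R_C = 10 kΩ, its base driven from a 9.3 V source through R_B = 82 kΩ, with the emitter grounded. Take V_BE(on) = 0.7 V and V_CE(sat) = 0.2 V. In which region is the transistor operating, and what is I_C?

Assume active: I_B = (9.3 − 0.7)/82 = 0.105 mA, giving I_C = β·I_B = 5.24 mA.
But then V_CE = 10 − 5.24×10 = -42.4 V < V_CE(sat) = 0.2 V — impossible in the active region.
So the transistor is saturated. With V_CE = 0.2 V, I_C = (V_CC − 0.2)/R_C = 9.8/10 = 0.98 mA.
Check: β·I_B = 5.24 mA > I_C = 0.98 mA, confirming saturation.

saturation; I_C ≈ 0.98 mA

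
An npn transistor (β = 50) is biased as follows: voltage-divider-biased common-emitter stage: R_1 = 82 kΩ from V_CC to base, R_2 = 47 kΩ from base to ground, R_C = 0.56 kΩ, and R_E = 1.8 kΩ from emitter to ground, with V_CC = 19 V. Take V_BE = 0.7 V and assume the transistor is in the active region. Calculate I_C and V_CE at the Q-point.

Thevenize the base divider: V_Th = V_CC·R_2/(R_1+R_2) = 19×47/129 = 6.92 V, R_Th = R_1‖R_2 = 29.9 kΩ.
Base-emitter loop: V_Th = I_B·R_Th + V_BE + (β+1)I_B·R_E, so I_B = (6.92 − 0.7) / (29.9 + 51×1.8) = 0.0511 mA.
I_C = β·I_B = 50×0.0511 = 2.56 mA, and I_E = (β+1)I_B = 2.61 mA.
V_CE = V_CC − I_C·R_C − I_E·R_E = 19 − 2.56×0.56 − 2.61×1.8 = 12.9 V.
V_CE = 12.9 V > 0.2 V confirms active-region operation.

I_C ≈ 2.6 mA, V_CE ≈ 13 V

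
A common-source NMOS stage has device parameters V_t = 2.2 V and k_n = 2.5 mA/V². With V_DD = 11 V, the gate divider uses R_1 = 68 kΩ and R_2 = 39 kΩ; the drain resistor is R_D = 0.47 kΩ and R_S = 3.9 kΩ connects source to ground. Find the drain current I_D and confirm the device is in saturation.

I_D ≈ 0.33 mA

V_G = V_DD·R_2/(R_1+R_2) = 11×39/107 = 4.01 V.
Assume saturation: I_D = (k_n/2)(V_GS − V_t)² with V_GS = V_G − I_D·R_S = 4.01 − 3.9·I_D.
Substituting gives 19·I_D² − 18.6·I_D + 4.09 = 0, with roots I_D = 0.332 or 0.649 mA.
The root I_D = 0.649 mA gives V_GS = 1.48 V ≤ V_t, so take I_D = 0.332 mA.
Then V_GS = 2.72 V and V_DS = V_DD − I_D(R_D+R_S) = 11 − 0.332×4.37 = 9.55 V.
Saturation requires V_DS ≥ V_GS − V_t = 0.515 V; 9.55 ≥ 0.515 ✓.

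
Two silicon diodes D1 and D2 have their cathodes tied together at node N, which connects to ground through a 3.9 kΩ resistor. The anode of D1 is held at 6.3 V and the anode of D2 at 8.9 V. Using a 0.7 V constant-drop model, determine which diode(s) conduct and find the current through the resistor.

Only D2 conducts; I_R ≈ 2.1 mA

Assume both conduct. Then node N would need to be at both 6.3−0.7 = 5.6 V and 8.9−0.7 = 8.2 V, which is impossible.
Assume only D2 conducts: V_N = 8.9 − 0.7 = 8.2 V, so I_R = 8.2/3.9 = 2.1 mA.
Check D1: its anode-to-cathode voltage is 6.3 − 8.2 = -1.9 V < 0.7 V, so it is off. The assumption is consistent.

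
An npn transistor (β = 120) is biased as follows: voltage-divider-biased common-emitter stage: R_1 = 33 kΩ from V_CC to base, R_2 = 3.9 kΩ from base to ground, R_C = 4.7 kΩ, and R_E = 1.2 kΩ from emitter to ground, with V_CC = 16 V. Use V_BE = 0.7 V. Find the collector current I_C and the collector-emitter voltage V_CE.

Thevenize the base divider: V_Th = V_CC·R_2/(R_1+R_2) = 16×3.9/36.9 = 1.69 V, R_Th = R_1‖R_2 = 3.49 kΩ.
Base-emitter loop: V_Th = I_B·R_Th + V_BE + (β+1)I_B·R_E, so I_B = (1.69 − 0.7) / (3.49 + 121×1.2) = 0.00667 mA.
I_C = β·I_B = 120×0.00667 = 0.8 mA, and I_E = (β+1)I_B = 0.807 mA.
V_CE = V_CC − I_C·R_C − I_E·R_E = 16 − 0.8×4.7 − 0.807×1.2 = 11.3 V.
V_CE = 11.3 V > 0.2 V confirms active-region operation.

I_C ≈ 0.8 mA, V_CE ≈ 11 V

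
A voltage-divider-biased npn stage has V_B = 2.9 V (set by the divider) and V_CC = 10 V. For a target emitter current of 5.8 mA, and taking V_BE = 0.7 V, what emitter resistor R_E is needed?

V_E = V_B − V_BE = 2.9 − 0.7 = 2.2 V.
R_E = V_E / I_E = 2.2 / 5.8 = 0.379 kΩ.

R_E ≈ 0.38 kΩ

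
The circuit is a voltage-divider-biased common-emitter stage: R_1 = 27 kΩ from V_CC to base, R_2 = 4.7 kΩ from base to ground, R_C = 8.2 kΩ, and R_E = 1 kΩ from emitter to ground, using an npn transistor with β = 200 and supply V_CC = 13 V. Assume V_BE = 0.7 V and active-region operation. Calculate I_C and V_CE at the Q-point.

I_C ≈ 1.2 mA, V_CE ≈ 2 V

Thevenize the base divider: V_Th = V_CC·R_2/(R_1+R_2) = 13×4.7/31.7 = 1.93 V, R_Th = R_1‖R_2 = 4 kΩ.
Base-emitter loop: V_Th = I_B·R_Th + V_BE + (β+1)I_B·R_E, so I_B = (1.93 − 0.7) / (4 + 201×1) = 0.00599 mA.
I_C = β·I_B = 200×0.00599 = 1.2 mA, and I_E = (β+1)I_B = 1.2 mA.
V_CE = V_CC − I_C·R_C − I_E·R_E = 13 − 1.2×8.2 − 1.2×1 = 1.98 V.
V_CE = 1.98 V > 0.2 V confirms active-region operation.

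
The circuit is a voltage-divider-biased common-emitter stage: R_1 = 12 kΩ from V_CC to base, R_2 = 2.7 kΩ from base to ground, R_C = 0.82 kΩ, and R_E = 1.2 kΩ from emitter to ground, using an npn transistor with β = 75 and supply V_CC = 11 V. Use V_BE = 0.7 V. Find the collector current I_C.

I_C ≈ 1.1 mA

Thevenize the base divider: V_Th = V_CC·R_2/(R_1+R_2) = 11×2.7/14.7 = 2.02 V, R_Th = R_1‖R_2 = 2.2 kΩ.
Base-emitter loop: V_Th = I_B·R_Th + V_BE + (β+1)I_B·R_E, so I_B = (2.02 − 0.7) / (2.2 + 76×1.2) = 0.0141 mA.
I_C = β·I_B = 75×0.0141 = 1.06 mA, and I_E = (β+1)I_B = 1.07 mA.
V_CE = V_CC − I_C·R_C − I_E·R_E = 11 − 1.06×0.82 − 1.07×1.2 = 8.84 V.
V_CE = 8.84 V > 0.2 V confirms active-region operation.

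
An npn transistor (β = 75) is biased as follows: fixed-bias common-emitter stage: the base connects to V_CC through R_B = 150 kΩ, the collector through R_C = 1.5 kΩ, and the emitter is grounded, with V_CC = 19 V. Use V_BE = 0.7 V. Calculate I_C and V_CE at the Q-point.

Base loop: V_CC = I_B·R_B + V_BE, so I_B = (19 − 0.7)/150 kΩ = 0.122 mA.
In the active region I_C = β·I_B = 75 × 0.122 = 9.15 mA.
Collector loop: V_CE = V_CC − I_C·R_C = 19 − 9.15×1.5 = 5.27 V.
Since V_CE = 5.27 V > V_CE(sat) ≈ 0.2 V, the transistor is in the active region as assumed.

I_C ≈ 9.2 mA, V_CE ≈ 5.3 V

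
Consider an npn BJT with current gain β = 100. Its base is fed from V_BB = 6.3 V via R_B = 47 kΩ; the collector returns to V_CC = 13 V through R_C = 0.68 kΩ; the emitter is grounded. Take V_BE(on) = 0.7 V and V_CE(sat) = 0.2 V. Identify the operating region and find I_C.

active; I_C ≈ 12 mA

Assume active. Base-emitter loop: I_B = (V_BB − V_BE)/R_B = (6.3 − 0.7)/47 = 0.119 mA.
I_C = β·I_B = 100×0.119 = 11.9 mA.
V_CE = V_CC − I_C·R_C = 13 − 11.9×0.68 = 4.9 V > V_CE(sat), so the active-region assumption holds.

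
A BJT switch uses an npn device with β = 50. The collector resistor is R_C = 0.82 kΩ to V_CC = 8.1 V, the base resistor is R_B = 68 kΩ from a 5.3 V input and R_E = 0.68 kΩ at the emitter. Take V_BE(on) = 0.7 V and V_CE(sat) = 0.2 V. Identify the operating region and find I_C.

Assume active. Base-emitter loop: I_B = (V_BB − V_BE)/(R_B + (β+1)R_E) = (5.3 − 0.7)/(68 + 51×0.68) = 0.0448 mA.
I_C = β·I_B = 50×0.0448 = 2.24 mA.
V_CE = V_CC − I_C·R_C − I_E·R_E = 8.1 − 2.24×0.82 − 2.28×0.68 = 4.71 V > V_CE(sat), so the active-region assumption holds.

active; I_C ≈ 2.2 mA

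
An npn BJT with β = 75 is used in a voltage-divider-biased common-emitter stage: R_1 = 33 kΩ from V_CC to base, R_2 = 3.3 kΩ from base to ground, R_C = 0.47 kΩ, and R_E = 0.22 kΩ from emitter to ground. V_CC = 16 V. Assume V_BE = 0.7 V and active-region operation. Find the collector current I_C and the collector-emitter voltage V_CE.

I_C ≈ 2.9 mA, V_CE ≈ 14 V

Thevenize the base divider: V_Th = V_CC·R_2/(R_1+R_2) = 16×3.3/36.3 = 1.45 V, R_Th = R_1‖R_2 = 3 kΩ.
Base-emitter loop: V_Th = I_B·R_Th + V_BE + (β+1)I_B·R_E, so I_B = (1.45 − 0.7) / (3 + 76×0.22) = 0.0383 mA.
I_C = β·I_B = 75×0.0383 = 2.87 mA, and I_E = (β+1)I_B = 2.91 mA.
V_CE = V_CC − I_C·R_C − I_E·R_E = 16 − 2.87×0.47 − 2.91×0.22 = 14 V.
V_CE = 14 V > 0.2 V confirms active-region operation.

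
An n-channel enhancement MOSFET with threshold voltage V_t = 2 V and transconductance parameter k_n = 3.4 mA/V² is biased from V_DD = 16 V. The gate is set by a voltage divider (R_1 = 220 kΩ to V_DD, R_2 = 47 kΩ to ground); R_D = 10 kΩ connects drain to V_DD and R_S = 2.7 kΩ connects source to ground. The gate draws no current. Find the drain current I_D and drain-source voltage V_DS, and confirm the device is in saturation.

I_D ≈ 0.18 mA, V_DS ≈ 14 V

V_G = V_DD·R_2/(R_1+R_2) = 16×47/267 = 2.82 V.
Assume saturation: I_D = (k_n/2)(V_GS − V_t)² with V_GS = V_G − I_D·R_S = 2.82 − 2.7·I_D.
Substituting gives 12.4·I_D² − 8.5·I_D + 1.13 = 0, with roots I_D = 0.181 or 0.504 mA.
The root I_D = 0.504 mA gives V_GS = 1.46 V ≤ V_t, so take I_D = 0.181 mA.
Then V_GS = 2.33 V and V_DS = V_DD − I_D(R_D+R_S) = 16 − 0.181×12.7 = 13.7 V.
Saturation requires V_DS ≥ V_GS − V_t = 0.327 V; 13.7 ≥ 0.327 ✓.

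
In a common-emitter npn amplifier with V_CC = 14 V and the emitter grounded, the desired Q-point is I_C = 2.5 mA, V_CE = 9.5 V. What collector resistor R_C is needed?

R_C ≈ 1.8 kΩ

Collector loop: V_CC = I_C·R_C + V_CE.
R_C = (V_CC − V_CE)/I_C = (14 − 9.5)/2.5 = 1.8 kΩ.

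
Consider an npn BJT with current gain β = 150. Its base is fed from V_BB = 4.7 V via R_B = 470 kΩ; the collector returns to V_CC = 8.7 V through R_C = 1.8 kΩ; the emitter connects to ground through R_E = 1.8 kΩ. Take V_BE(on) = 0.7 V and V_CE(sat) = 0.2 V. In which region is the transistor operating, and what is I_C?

Assume active. Base-emitter loop: I_B = (V_BB − V_BE)/(R_B + (β+1)R_E) = (4.7 − 0.7)/(470 + 151×1.8) = 0.00539 mA.
I_C = β·I_B = 150×0.00539 = 0.809 mA.
V_CE = V_CC − I_C·R_C − I_E·R_E = 8.7 − 0.809×1.8 − 0.814×1.8 = 5.78 V > V_CE(sat), so the active-region assumption holds.

active; I_C ≈ 0.81 mA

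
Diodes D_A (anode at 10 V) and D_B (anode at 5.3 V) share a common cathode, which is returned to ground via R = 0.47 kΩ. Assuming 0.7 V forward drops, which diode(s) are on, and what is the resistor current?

Only D_A conducts; I_R ≈ 20 mA

Assume both conduct. Then node N would need to be at both 10−0.7 = 9.3 V and 5.3−0.7 = 4.6 V, which is impossible.
Assume only D_A conducts: V_N = 10 − 0.7 = 9.3 V, so I_R = 9.3/0.47 = 19.8 mA.
Check D_B: its anode-to-cathode voltage is 5.3 − 9.3 = -4 V < 0.7 V, so it is off. The assumption is consistent.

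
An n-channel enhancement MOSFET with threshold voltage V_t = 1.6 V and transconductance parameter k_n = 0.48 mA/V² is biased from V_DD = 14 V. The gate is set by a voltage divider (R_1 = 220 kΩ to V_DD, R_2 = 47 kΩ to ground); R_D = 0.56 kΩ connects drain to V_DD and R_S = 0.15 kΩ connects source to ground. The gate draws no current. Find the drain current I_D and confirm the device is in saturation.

V_G = V_DD·R_2/(R_1+R_2) = 14×47/267 = 2.46 V.
Assume saturation: I_D = (k_n/2)(V_GS − V_t)² with V_GS = V_G − I_D·R_S = 2.46 − 0.15·I_D.
Substituting gives 0.0054·I_D² − 1.06·I_D + 0.179 = 0, with roots I_D = 0.169 or 197 mA.
The root I_D = 197 mA gives V_GS = -27 V ≤ V_t, so take I_D = 0.169 mA.
Then V_GS = 2.44 V and V_DS = V_DD − I_D(R_D+R_S) = 14 − 0.169×0.71 = 13.9 V.
Saturation requires V_DS ≥ V_GS − V_t = 0.839 V; 13.9 ≥ 0.839 ✓.

I_D ≈ 0.17 mA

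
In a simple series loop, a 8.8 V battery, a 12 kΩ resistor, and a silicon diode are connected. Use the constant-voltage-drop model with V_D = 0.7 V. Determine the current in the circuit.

KVL around the loop: 8.8 = V_D + I·R = 0.7 + I × 12 kΩ.
So I = (8.8 − 0.7) / 12 kΩ = 8.1 / 12 = 0.675 mA.

I ≈ 0.68 mA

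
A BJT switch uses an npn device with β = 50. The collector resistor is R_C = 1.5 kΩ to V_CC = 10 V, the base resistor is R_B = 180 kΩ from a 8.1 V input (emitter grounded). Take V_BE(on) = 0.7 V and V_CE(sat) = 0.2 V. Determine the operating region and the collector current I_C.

active; I_C ≈ 2.1 mA

Assume active. Base-emitter loop: I_B = (V_BB − V_BE)/R_B = (8.1 − 0.7)/180 = 0.0411 mA.
I_C = β·I_B = 50×0.0411 = 2.06 mA.
V_CE = V_CC − I_C·R_C = 10 − 2.06×1.5 = 6.92 V > V_CE(sat), so the active-region assumption holds.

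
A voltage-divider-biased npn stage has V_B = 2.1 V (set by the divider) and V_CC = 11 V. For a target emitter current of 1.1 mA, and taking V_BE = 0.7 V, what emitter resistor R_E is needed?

V_E = V_B − V_BE = 2.1 − 0.7 = 1.4 V.
R_E = V_E / I_E = 1.4 / 1.1 = 1.27 kΩ.

R_E ≈ 1.3 kΩ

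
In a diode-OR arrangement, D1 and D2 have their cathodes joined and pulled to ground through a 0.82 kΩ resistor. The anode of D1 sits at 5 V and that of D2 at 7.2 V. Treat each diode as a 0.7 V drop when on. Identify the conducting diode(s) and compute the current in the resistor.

Assume both conduct. Then node N would need to be at both 5−0.7 = 4.3 V and 7.2−0.7 = 6.5 V, which is impossible.
Assume only D2 conducts: V_N = 7.2 − 0.7 = 6.5 V, so I_R = 6.5/0.82 = 7.93 mA.
Check D1: its anode-to-cathode voltage is 5 − 6.5 = -1.5 V < 0.7 V, so it is off. The assumption is consistent.

Only D2 conducts; I_R ≈ 7.9 mA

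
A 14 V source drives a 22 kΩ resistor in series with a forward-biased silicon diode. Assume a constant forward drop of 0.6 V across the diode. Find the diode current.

I ≈ 0.61 mA

KVL around the loop: 14 = V_D + I·R = 0.6 + I × 22 kΩ.
So I = (14 − 0.6) / 22 kΩ = 13.4 / 22 = 0.609 mA.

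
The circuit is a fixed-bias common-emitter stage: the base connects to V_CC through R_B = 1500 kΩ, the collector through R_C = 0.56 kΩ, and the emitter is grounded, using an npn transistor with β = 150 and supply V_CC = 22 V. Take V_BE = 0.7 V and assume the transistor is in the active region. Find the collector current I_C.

Base loop: V_CC = I_B·R_B + V_BE, so I_B = (22 − 0.7)/1500 kΩ = 0.0142 mA.
In the active region I_C = β·I_B = 150 × 0.0142 = 2.13 mA.
Collector loop: V_CE = V_CC − I_C·R_C = 22 − 2.13×0.56 = 20.8 V.
Since V_CE = 20.8 V > V_CE(sat) ≈ 0.2 V, the transistor is in the active region as assumed.

I_C ≈ 2.1 mA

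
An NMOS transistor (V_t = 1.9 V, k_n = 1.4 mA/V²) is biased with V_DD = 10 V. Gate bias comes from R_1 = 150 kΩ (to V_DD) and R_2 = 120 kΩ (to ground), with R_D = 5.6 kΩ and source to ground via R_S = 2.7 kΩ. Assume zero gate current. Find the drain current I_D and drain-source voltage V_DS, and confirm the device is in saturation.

V_G = V_DD·R_2/(R_1+R_2) = 10×120/270 = 4.44 V.
Assume saturation: I_D = (k_n/2)(V_GS − V_t)² with V_GS = V_G − I_D·R_S = 4.44 − 2.7·I_D.
Substituting gives 5.1·I_D² − 10.6·I_D + 4.53 = 0, with roots I_D = 0.6 or 1.48 mA.
The root I_D = 1.48 mA gives V_GS = 0.445 V ≤ V_t, so take I_D = 0.6 mA.
Then V_GS = 2.83 V and V_DS = V_DD − I_D(R_D+R_S) = 10 − 0.6×8.3 = 5.02 V.
Saturation requires V_DS ≥ V_GS − V_t = 0.926 V; 5.02 ≥ 0.926 ✓.

I_D ≈ 0.6 mA, V_DS ≈ 5 V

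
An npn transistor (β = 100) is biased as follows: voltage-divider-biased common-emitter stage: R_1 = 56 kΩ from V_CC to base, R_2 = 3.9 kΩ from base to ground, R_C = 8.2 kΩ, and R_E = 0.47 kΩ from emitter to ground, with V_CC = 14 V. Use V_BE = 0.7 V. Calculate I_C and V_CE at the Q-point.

Thevenize the base divider: V_Th = V_CC·R_2/(R_1+R_2) = 14×3.9/59.9 = 0.912 V, R_Th = R_1‖R_2 = 3.65 kΩ.
Base-emitter loop: V_Th = I_B·R_Th + V_BE + (β+1)I_B·R_E, so I_B = (0.912 − 0.7) / (3.65 + 101×0.47) = 0.00414 mA.
I_C = β·I_B = 100×0.00414 = 0.414 mA, and I_E = (β+1)I_B = 0.418 mA.
V_CE = V_CC − I_C·R_C − I_E·R_E = 14 − 0.414×8.2 − 0.418×0.47 = 10.4 V.
V_CE = 10.4 V > 0.2 V confirms active-region operation.

I_C ≈ 0.41 mA, V_CE ≈ 10 V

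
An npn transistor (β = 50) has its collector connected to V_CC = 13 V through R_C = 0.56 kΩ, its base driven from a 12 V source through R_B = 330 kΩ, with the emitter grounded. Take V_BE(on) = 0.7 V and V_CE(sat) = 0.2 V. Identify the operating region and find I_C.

active; I_C ≈ 1.7 mA

Assume active. Base-emitter loop: I_B = (V_BB − V_BE)/R_B = (12 − 0.7)/330 = 0.0342 mA.
I_C = β·I_B = 50×0.0342 = 1.71 mA.
V_CE = V_CC − I_C·R_C = 13 − 1.71×0.56 = 12 V > V_CE(sat), so the active-region assumption holds.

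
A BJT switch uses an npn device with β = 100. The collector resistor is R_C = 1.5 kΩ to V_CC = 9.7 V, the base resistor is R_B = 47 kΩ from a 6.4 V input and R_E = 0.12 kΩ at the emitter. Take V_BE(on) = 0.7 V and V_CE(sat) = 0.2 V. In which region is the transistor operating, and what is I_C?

Assume active: I_B = (6.4 − 0.7)/(47 + 101×0.12) = 0.0964 mA, I_C = β·I_B = 9.64 mA.
Then V_CE = 9.7 − 9.64×1.5 − 9.74×0.12 = -5.93 V < 0.2 V — the active assumption fails.
Re-solve with V_CE = 0.2 V. KCL at the emitter: V_E/R_E = (V_BB−0.7−V_E)/R_B + (V_CC−0.2−V_E)/R_C, giving V_E = 0.715 V.
I_C = (V_CC − 0.2 − V_E)/R_C = (9.5 − 0.715)/1.5 = 5.86 mA.
Check: I_B = (5.7 − 0.715)/47 = 0.106 mA, and β·I_B = 10.6 mA > I_C, confirming saturation.

saturation; I_C ≈ 5.9 mA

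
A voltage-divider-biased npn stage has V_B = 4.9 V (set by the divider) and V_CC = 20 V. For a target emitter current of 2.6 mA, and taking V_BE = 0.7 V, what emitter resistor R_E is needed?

R_E ≈ 1.6 kΩ

V_E = V_B − V_BE = 4.9 − 0.7 = 4.2 V.
R_E = V_E / I_E = 4.2 / 2.6 = 1.62 kΩ.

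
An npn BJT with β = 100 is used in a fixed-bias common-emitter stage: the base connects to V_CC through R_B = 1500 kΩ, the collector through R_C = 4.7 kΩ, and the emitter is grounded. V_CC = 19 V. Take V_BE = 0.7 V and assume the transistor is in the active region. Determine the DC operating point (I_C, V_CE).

Base loop: V_CC = I_B·R_B + V_BE, so I_B = (19 − 0.7)/1500 kΩ = 0.0122 mA.
In the active region I_C = β·I_B = 100 × 0.0122 = 1.22 mA.
Collector loop: V_CE = V_CC − I_C·R_C = 19 − 1.22×4.7 = 13.3 V.
Since V_CE = 13.3 V > V_CE(sat) ≈ 0.2 V, the transistor is in the active region as assumed.

I_C ≈ 1.2 mA, V_CE ≈ 13 V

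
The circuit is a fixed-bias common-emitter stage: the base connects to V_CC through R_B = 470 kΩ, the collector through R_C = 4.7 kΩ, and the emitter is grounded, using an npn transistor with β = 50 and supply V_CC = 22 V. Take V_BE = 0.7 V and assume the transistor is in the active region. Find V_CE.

Base loop: V_CC = I_B·R_B + V_BE, so I_B = (22 − 0.7)/470 kΩ = 0.0453 mA.
In the active region I_C = β·I_B = 50 × 0.0453 = 2.27 mA.
Collector loop: V_CE = V_CC − I_C·R_C = 22 − 2.27×4.7 = 11.3 V.
Since V_CE = 11.3 V > V_CE(sat) ≈ 0.2 V, the transistor is in the active region as assumed.

V_CE ≈ 11 V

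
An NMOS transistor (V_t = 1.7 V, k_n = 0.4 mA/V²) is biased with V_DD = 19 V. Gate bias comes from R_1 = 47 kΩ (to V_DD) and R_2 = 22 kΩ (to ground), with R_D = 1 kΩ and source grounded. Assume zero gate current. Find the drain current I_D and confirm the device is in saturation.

I_D ≈ 3.8 mA

V_G = V_DD·R_2/(R_1+R_2) = 19×22/69 = 6.06 V. With the source grounded, V_GS = V_G = 6.06 V.
Assume saturation: I_D = (k_n/2)(V_GS − V_t)² = (0.4/2)×(6.06 − 1.7)² = 0.2×4.36² = 3.8 mA.
V_DS = V_DD − I_D·R_D = 19 − 3.8×1 = 15.2 V.
Saturation requires V_DS ≥ V_GS − V_t = 4.36 V; 15.2 ≥ 4.36 ✓.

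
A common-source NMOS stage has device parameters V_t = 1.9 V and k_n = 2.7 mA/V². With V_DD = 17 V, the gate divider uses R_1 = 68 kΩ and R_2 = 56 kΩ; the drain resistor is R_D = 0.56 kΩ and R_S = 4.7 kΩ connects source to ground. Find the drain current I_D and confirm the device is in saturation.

V_G = V_DD·R_2/(R_1+R_2) = 17×56/124 = 7.68 V.
Assume saturation: I_D = (k_n/2)(V_GS − V_t)² with V_GS = V_G − I_D·R_S = 7.68 − 4.7·I_D.
Substituting gives 29.8·I_D² − 74.3·I_D + 45.1 = 0, with roots I_D = 1.04 or 1.45 mA.
The root I_D = 1.45 mA gives V_GS = 0.864 V ≤ V_t, so take I_D = 1.04 mA.
Then V_GS = 2.78 V and V_DS = V_DD − I_D(R_D+R_S) = 17 − 1.04×5.26 = 11.5 V.
Saturation requires V_DS ≥ V_GS − V_t = 0.879 V; 11.5 ≥ 0.879 ✓.

I_D ≈ 1 mA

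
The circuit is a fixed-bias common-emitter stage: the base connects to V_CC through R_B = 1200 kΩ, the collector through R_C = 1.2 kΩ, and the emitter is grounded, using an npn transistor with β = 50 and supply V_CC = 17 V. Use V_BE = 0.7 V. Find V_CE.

Base loop: V_CC = I_B·R_B + V_BE, so I_B = (17 − 0.7)/1200 kΩ = 0.0136 mA.
In the active region I_C = β·I_B = 50 × 0.0136 = 0.679 mA.
Collector loop: V_CE = V_CC − I_C·R_C = 17 − 0.679×1.2 = 16.2 V.
Since V_CE = 16.2 V > V_CE(sat) ≈ 0.2 V, the transistor is in the active region as assumed.

V_CE ≈ 16 V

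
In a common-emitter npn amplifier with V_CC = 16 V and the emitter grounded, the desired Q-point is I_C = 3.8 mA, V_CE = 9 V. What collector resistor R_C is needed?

Collector loop: V_CC = I_C·R_C + V_CE.
R_C = (V_CC − V_CE)/I_C = (16 − 9)/3.8 = 1.84 kΩ.

R_C ≈ 1.8 kΩ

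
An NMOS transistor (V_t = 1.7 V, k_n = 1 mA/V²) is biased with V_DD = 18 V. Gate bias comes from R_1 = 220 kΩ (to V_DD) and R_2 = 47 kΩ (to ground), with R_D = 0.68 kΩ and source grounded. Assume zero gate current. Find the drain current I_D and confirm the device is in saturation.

V_G = V_DD·R_2/(R_1+R_2) = 18×47/267 = 3.17 V. With the source grounded, V_GS = V_G = 3.17 V.
Assume saturation: I_D = (k_n/2)(V_GS − V_t)² = (1/2)×(3.17 − 1.7)² = 0.5×1.47² = 1.08 mA.
V_DS = V_DD − I_D·R_D = 18 − 1.08×0.68 = 17.3 V.
Saturation requires V_DS ≥ V_GS − V_t = 1.47 V; 17.3 ≥ 1.47 ✓.

I_D ≈ 1.1 mA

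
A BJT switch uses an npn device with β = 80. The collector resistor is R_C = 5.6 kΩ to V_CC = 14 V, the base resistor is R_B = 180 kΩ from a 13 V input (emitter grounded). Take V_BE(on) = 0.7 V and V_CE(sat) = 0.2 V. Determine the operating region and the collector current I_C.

Assume active: I_B = (13 − 0.7)/180 = 0.0683 mA, giving I_C = β·I_B = 5.47 mA.
But then V_CE = 14 − 5.47×5.6 = -16.6 V < V_CE(sat) = 0.2 V — impossible in the active region.
So the transistor is saturated. With V_CE = 0.2 V, I_C = (V_CC − 0.2)/R_C = 13.8/5.6 = 2.46 mA.
Check: β·I_B = 5.47 mA > I_C = 2.46 mA, confirming saturation.

saturation; I_C ≈ 2.5 mA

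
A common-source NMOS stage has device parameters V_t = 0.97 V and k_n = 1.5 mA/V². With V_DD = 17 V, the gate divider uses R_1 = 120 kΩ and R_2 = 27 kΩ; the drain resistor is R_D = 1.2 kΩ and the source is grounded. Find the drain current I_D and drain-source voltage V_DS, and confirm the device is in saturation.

I_D ≈ 3.5 mA, V_DS ≈ 13 V

V_G = V_DD·R_2/(R_1+R_2) = 17×27/147 = 3.12 V. With the source grounded, V_GS = V_G = 3.12 V.
Assume saturation: I_D = (k_n/2)(V_GS − V_t)² = (1.5/2)×(3.12 − 0.97)² = 0.75×2.15² = 3.47 mA.
V_DS = V_DD − I_D·R_D = 17 − 3.47×1.2 = 12.8 V.
Saturation requires V_DS ≥ V_GS − V_t = 2.15 V; 12.8 ≥ 2.15 ✓.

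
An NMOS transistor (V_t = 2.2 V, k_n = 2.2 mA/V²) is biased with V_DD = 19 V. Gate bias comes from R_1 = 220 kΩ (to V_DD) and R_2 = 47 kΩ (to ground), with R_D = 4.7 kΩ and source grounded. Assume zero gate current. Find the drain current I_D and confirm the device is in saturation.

V_G = V_DD·R_2/(R_1+R_2) = 19×47/267 = 3.34 V. With the source grounded, V_GS = V_G = 3.34 V.
Assume saturation: I_D = (k_n/2)(V_GS − V_t)² = (2.2/2)×(3.34 − 2.2)² = 1.1×1.14² = 1.44 mA.
V_DS = V_DD − I_D·R_D = 19 − 1.44×4.7 = 12.2 V.
Saturation requires V_DS ≥ V_GS − V_t = 1.14 V; 12.2 ≥ 1.14 ✓.

I_D ≈ 1.4 mA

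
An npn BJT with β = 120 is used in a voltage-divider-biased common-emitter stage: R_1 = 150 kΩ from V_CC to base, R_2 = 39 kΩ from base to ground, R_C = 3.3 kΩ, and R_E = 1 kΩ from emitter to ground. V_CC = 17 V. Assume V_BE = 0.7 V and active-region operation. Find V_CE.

Thevenize the base divider: V_Th = V_CC·R_2/(R_1+R_2) = 17×39/189 = 3.51 V, R_Th = R_1‖R_2 = 31 kΩ.
Base-emitter loop: V_Th = I_B·R_Th + V_BE + (β+1)I_B·R_E, so I_B = (3.51 − 0.7) / (31 + 121×1) = 0.0185 mA.
I_C = β·I_B = 120×0.0185 = 2.22 mA, and I_E = (β+1)I_B = 2.24 mA.
V_CE = V_CC − I_C·R_C − I_E·R_E = 17 − 2.22×3.3 − 2.24×1 = 7.45 V.
V_CE = 7.45 V > 0.2 V confirms active-region operation.

V_CE ≈ 7.4 V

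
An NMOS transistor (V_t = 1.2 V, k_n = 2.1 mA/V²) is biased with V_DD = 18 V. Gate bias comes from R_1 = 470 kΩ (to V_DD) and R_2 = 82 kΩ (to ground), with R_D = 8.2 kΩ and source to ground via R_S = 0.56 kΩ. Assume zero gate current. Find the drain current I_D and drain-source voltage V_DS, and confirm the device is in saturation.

V_G = V_DD·R_2/(R_1+R_2) = 18×82/552 = 2.67 V.
Assume saturation: I_D = (k_n/2)(V_GS − V_t)² with V_GS = V_G − I_D·R_S = 2.67 − 0.56·I_D.
Substituting gives 0.329·I_D² − 2.73·I_D + 2.28 = 0, with roots I_D = 0.941 or 7.36 mA.
The root I_D = 7.36 mA gives V_GS = -1.45 V ≤ V_t, so take I_D = 0.941 mA.
Then V_GS = 2.15 V and V_DS = V_DD − I_D(R_D+R_S) = 18 − 0.941×8.76 = 9.75 V.
Saturation requires V_DS ≥ V_GS − V_t = 0.947 V; 9.75 ≥ 0.947 ✓.

I_D ≈ 0.94 mA, V_DS ≈ 9.8 V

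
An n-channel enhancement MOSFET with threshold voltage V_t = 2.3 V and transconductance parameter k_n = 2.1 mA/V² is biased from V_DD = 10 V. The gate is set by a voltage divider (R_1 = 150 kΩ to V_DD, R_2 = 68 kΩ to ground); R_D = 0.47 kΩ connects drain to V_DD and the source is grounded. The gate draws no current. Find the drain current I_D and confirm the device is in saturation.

V_G = V_DD·R_2/(R_1+R_2) = 10×68/218 = 3.12 V. With the source grounded, V_GS = V_G = 3.12 V.
Assume saturation: I_D = (k_n/2)(V_GS − V_t)² = (2.1/2)×(3.12 − 2.3)² = 1.05×0.819² = 0.705 mA.
V_DS = V_DD − I_D·R_D = 10 − 0.705×0.47 = 9.67 V.
Saturation requires V_DS ≥ V_GS − V_t = 0.819 V; 9.67 ≥ 0.819 ✓.

I_D ≈ 0.7 mA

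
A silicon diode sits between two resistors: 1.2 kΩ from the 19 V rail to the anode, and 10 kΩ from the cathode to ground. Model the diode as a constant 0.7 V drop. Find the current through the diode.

The two resistors are in series with the diode, so KVL gives 19 = I·1.2 + 0.7 + I·10.
I = (19 − 0.7) / (1.2 + 10) kΩ = 18.3 / 11.2 = 1.63 mA.

I ≈ 1.6 mA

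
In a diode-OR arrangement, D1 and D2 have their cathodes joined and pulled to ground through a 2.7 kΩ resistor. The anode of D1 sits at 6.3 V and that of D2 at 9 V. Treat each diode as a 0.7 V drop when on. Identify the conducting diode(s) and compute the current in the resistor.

Only D2 conducts; I_R ≈ 3.1 mA

Assume both conduct. Then node N would need to be at both 6.3−0.7 = 5.6 V and 9−0.7 = 8.3 V, which is impossible.
Assume only D2 conducts: V_N = 9 − 0.7 = 8.3 V, so I_R = 8.3/2.7 = 3.07 mA.
Check D1: its anode-to-cathode voltage is 6.3 − 8.3 = -2 V < 0.7 V, so it is off. The assumption is consistent.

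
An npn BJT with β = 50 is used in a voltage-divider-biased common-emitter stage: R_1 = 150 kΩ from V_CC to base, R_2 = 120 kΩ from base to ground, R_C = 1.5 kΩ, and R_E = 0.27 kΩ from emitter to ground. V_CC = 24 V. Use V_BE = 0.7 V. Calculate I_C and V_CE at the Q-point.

I_C ≈ 6.2 mA, V_CE ≈ 13 V

Thevenize the base divider: V_Th = V_CC·R_2/(R_1+R_2) = 24×120/270 = 10.7 V, R_Th = R_1‖R_2 = 66.7 kΩ.
Base-emitter loop: V_Th = I_B·R_Th + V_BE + (β+1)I_B·R_E, so I_B = (10.7 − 0.7) / (66.7 + 51×0.27) = 0.124 mA.
I_C = β·I_B = 50×0.124 = 6.2 mA, and I_E = (β+1)I_B = 6.32 mA.
V_CE = V_CC − I_C·R_C − I_E·R_E = 24 − 6.2×1.5 − 6.32×0.27 = 13 V.
V_CE = 13 V > 0.2 V confirms active-region operation.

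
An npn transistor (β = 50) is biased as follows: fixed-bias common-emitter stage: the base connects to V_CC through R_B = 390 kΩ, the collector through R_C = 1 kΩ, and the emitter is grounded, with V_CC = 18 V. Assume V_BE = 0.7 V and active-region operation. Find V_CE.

Base loop: V_CC = I_B·R_B + V_BE, so I_B = (18 − 0.7)/390 kΩ = 0.0444 mA.
In the active region I_C = β·I_B = 50 × 0.0444 = 2.22 mA.
Collector loop: V_CE = V_CC − I_C·R_C = 18 − 2.22×1 = 15.8 V.
Since V_CE = 15.8 V > V_CE(sat) ≈ 0.2 V, the transistor is in the active region as assumed.

V_CE ≈ 16 V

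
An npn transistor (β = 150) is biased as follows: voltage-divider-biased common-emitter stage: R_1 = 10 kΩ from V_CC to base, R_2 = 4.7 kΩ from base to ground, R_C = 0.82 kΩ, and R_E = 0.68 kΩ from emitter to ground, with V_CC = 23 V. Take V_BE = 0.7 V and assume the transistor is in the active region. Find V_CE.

Thevenize the base divider: V_Th = V_CC·R_2/(R_1+R_2) = 23×4.7/14.7 = 7.35 V, R_Th = R_1‖R_2 = 3.2 kΩ.
Base-emitter loop: V_Th = I_B·R_Th + V_BE + (β+1)I_B·R_E, so I_B = (7.35 − 0.7) / (3.2 + 151×0.68) = 0.0628 mA.
I_C = β·I_B = 150×0.0628 = 9.43 mA, and I_E = (β+1)I_B = 9.49 mA.
V_CE = V_CC − I_C·R_C − I_E·R_E = 23 − 9.43×0.82 − 9.49×0.68 = 8.82 V.
V_CE = 8.82 V > 0.2 V confirms active-region operation.

V_CE ≈ 8.8 V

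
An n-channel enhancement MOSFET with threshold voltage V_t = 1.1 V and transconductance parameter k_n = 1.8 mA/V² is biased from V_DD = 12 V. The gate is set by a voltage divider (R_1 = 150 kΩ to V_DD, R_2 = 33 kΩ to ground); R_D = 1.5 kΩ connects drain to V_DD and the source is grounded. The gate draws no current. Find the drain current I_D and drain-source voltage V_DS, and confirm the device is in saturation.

I_D ≈ 1 mA, V_DS ≈ 10 V

V_G = V_DD·R_2/(R_1+R_2) = 12×33/183 = 2.16 V. With the source grounded, V_GS = V_G = 2.16 V.
Assume saturation: I_D = (k_n/2)(V_GS − V_t)² = (1.8/2)×(2.16 − 1.1)² = 0.9×1.06² = 1.02 mA.
V_DS = V_DD − I_D·R_D = 12 − 1.02×1.5 = 10.5 V.
Saturation requires V_DS ≥ V_GS − V_t = 1.06 V; 10.5 ≥ 1.06 ✓.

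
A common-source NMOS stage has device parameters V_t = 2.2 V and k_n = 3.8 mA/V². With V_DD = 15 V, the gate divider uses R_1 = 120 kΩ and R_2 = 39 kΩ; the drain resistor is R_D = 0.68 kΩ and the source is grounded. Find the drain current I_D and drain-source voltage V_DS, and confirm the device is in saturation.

I_D ≈ 4.2 mA, V_DS ≈ 12 V

V_G = V_DD·R_2/(R_1+R_2) = 15×39/159 = 3.68 V. With the source grounded, V_GS = V_G = 3.68 V.
Assume saturation: I_D = (k_n/2)(V_GS − V_t)² = (3.8/2)×(3.68 − 2.2)² = 1.9×1.48² = 4.16 mA.
V_DS = V_DD − I_D·R_D = 15 − 4.16×0.68 = 12.2 V.
Saturation requires V_DS ≥ V_GS − V_t = 1.48 V; 12.2 ≥ 1.48 ✓.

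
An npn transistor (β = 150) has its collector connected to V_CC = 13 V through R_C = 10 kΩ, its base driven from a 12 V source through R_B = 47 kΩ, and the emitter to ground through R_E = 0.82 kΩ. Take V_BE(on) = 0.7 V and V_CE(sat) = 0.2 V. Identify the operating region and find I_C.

Assume active: I_B = (12 − 0.7)/(47 + 151×0.82) = 0.0662 mA, I_C = β·I_B = 9.92 mA.
Then V_CE = 13 − 9.92×10 − 9.99×0.82 = -94.4 V < 0.2 V — the active assumption fails.
Re-solve with V_CE = 0.2 V. KCL at the emitter: V_E/R_E = (V_BB−0.7−V_E)/R_B + (V_CC−0.2−V_E)/R_C, giving V_E = 1.13 V.
I_C = (V_CC − 0.2 − V_E)/R_C = (12.8 − 1.13)/10 = 1.17 mA.
Check: I_B = (11.3 − 1.13)/47 = 0.216 mA, and β·I_B = 32.4 mA > I_C, confirming saturation.

saturation; I_C ≈ 1.2 mA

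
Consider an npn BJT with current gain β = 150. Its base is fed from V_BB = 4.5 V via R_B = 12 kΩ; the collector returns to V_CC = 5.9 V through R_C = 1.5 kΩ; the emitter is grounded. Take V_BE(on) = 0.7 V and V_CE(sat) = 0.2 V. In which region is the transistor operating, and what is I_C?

Assume active: I_B = (4.5 − 0.7)/12 = 0.317 mA, giving I_C = β·I_B = 47.5 mA.
But then V_CE = 5.9 − 47.5×1.5 = -65.3 V < V_CE(sat) = 0.2 V — impossible in the active region.
So the transistor is saturated. With V_CE = 0.2 V, I_C = (V_CC − 0.2)/R_C = 5.7/1.5 = 3.8 mA.
Check: β·I_B = 47.5 mA > I_C = 3.8 mA, confirming saturation.

saturation; I_C ≈ 3.8 mA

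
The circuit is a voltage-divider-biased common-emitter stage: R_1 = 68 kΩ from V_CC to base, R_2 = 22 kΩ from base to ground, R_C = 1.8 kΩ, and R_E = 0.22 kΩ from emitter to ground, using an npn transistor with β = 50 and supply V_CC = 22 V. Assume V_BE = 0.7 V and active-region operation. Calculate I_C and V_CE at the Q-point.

Thevenize the base divider: V_Th = V_CC·R_2/(R_1+R_2) = 22×22/90 = 5.38 V, R_Th = R_1‖R_2 = 16.6 kΩ.
Base-emitter loop: V_Th = I_B·R_Th + V_BE + (β+1)I_B·R_E, so I_B = (5.38 − 0.7) / (16.6 + 51×0.22) = 0.168 mA.
I_C = β·I_B = 50×0.168 = 8.4 mA, and I_E = (β+1)I_B = 8.57 mA.
V_CE = V_CC − I_C·R_C − I_E·R_E = 22 − 8.4×1.8 − 8.57×0.22 = 4.99 V.
V_CE = 4.99 V > 0.2 V confirms active-region operation.

I_C ≈ 8.4 mA, V_CE ≈ 5 V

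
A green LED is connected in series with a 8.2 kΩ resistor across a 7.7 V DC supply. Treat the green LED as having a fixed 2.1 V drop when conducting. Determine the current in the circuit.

KVL around the loop: 7.7 = V_D + I·R = 2.1 + I × 8.2 kΩ.
So I = (7.7 − 2.1) / 8.2 kΩ = 5.6 / 8.2 = 0.683 mA.

I ≈ 0.68 mA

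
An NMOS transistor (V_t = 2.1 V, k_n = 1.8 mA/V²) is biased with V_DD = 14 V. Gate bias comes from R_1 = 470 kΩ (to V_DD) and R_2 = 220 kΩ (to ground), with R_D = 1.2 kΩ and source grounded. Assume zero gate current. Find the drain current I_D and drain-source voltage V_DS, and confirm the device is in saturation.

I_D ≈ 5 mA, V_DS ≈ 8 V

V_G = V_DD·R_2/(R_1+R_2) = 14×220/690 = 4.46 V. With the source grounded, V_GS = V_G = 4.46 V.
Assume saturation: I_D = (k_n/2)(V_GS − V_t)² = (1.8/2)×(4.46 − 2.1)² = 0.9×2.36² = 5.03 mA.
V_DS = V_DD − I_D·R_D = 14 − 5.03×1.2 = 7.97 V.
Saturation requires V_DS ≥ V_GS − V_t = 2.36 V; 7.97 ≥ 2.36 ✓.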